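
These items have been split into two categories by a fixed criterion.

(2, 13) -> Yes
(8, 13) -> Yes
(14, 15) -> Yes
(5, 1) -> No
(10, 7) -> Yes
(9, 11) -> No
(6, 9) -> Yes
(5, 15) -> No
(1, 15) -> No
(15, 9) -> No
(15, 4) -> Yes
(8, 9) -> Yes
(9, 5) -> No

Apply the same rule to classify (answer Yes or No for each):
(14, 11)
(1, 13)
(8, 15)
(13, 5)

Yes, No, Yes, No

The pattern is that an item is 'Yes' exactly when: sum is odd.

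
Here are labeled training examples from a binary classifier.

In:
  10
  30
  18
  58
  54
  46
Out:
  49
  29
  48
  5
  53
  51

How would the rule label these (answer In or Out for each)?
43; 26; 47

One predicate separates the groups cleanly: ≡ 2 (mod 4).
Out: 43, since 43 mod 4 = 3. In: 26, since 26 mod 4 = 2. Out: 47, since 47 mod 4 = 3.

Out, In, Out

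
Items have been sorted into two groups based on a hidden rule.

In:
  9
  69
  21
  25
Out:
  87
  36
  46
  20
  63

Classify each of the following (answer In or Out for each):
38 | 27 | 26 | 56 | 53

Out, Out, Out, Out, In

The rule appears to be: ≡ 1 (mod 4).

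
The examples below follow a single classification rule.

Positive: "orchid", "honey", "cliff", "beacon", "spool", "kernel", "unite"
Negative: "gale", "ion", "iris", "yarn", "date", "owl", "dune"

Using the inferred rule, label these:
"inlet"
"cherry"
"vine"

One predicate separates the groups cleanly: length ≥ 5.

Positive, Positive, Negative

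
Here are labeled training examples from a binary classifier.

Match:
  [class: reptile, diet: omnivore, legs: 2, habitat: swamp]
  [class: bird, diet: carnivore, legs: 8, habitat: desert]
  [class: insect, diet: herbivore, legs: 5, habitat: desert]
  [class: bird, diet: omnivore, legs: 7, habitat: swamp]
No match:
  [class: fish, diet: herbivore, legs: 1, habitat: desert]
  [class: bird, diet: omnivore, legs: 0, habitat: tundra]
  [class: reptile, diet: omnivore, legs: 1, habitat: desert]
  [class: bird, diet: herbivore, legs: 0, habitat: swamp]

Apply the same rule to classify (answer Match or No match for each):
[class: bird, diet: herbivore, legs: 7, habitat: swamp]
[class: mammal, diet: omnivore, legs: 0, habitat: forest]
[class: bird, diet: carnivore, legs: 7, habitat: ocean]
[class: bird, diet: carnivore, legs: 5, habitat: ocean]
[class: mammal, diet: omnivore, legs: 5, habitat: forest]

The simplest hypothesis consistent with all the labels is: legs ≥ 2.
[class: bird, diet: herbivore, legs: 7, habitat: swamp]: legs = 7, satisfies this → Match. [class: mammal, diet: omnivore, legs: 0, habitat: forest]: legs = 0, fails this test → No match. [class: bird, diet: carnivore, legs: 7, habitat: ocean]: legs = 7, satisfies this → Match. [class: bird, diet: carnivore, legs: 5, habitat: ocean]: legs = 5, satisfies this → Match. [class: mammal, diet: omnivore, legs: 5, habitat: forest]: legs = 5, satisfies this → Match.

Match, No match, Match, Match, Match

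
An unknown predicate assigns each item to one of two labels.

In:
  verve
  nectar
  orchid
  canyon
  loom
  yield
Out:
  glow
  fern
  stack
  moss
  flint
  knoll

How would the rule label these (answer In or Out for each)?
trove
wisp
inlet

In, Out, In

A rule that fits every label: has ≥ 2 vowels — true of each 'In' example, false of each 'Out' one.
trove: 2 vowels — meets the rule, so In. wisp: 1 vowel — doesn't match, so Out. inlet: 2 vowels — meets the rule, so In.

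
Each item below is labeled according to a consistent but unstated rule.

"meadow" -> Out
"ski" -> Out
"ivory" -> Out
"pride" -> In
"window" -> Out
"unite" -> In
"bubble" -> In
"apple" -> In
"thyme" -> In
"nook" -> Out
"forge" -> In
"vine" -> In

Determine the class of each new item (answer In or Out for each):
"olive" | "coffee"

In, In

One predicate separates the groups cleanly: ends with 'e'.
"olive": ends with 'e', qualifies → In.
"coffee": ends with 'e', qualifies → In.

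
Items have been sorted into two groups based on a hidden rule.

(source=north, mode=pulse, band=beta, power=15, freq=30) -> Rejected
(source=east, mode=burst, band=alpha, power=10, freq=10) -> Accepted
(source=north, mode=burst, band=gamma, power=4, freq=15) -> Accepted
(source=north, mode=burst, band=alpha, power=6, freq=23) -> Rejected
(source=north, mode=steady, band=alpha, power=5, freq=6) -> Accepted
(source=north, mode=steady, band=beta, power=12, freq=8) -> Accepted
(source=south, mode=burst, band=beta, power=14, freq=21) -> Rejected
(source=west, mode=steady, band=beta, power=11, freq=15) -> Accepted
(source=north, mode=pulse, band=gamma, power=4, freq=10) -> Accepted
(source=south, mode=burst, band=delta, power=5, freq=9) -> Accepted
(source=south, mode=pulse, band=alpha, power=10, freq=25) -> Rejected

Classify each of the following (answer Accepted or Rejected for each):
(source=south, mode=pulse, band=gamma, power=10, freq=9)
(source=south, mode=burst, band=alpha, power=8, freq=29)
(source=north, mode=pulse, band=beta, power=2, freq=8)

Accepted, Rejected, Accepted

The rule appears to be: freq ≤ 15.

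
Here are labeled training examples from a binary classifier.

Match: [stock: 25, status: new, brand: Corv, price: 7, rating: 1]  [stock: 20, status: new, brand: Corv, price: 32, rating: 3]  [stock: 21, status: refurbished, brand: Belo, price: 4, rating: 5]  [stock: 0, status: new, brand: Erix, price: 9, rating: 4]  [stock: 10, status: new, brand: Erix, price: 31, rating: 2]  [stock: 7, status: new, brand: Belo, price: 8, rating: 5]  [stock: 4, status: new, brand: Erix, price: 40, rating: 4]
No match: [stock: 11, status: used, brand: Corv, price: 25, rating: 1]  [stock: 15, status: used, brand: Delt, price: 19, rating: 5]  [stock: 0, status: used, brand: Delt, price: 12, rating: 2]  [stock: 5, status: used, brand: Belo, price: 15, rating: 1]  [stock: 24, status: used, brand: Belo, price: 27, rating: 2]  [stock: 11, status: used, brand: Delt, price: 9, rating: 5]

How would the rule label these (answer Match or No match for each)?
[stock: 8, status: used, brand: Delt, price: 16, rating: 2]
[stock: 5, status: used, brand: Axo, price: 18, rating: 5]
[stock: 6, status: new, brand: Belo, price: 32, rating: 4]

No match, No match, Match

Every 'Match' example satisfies: status is not used. None of the 'No match' examples do.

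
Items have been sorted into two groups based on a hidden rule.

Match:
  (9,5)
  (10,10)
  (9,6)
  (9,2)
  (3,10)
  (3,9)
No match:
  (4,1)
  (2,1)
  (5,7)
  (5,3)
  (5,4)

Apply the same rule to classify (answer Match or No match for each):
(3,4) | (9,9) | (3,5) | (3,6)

No match, Match, No match, No match

The rule appears to be: max ≥ 9.
(3,4): max 4, fails the rule → No match. (9,9): max 9, fits → Match. (3,5): max 5, fails the rule → No match. (3,6): max 6, fails the rule → No match.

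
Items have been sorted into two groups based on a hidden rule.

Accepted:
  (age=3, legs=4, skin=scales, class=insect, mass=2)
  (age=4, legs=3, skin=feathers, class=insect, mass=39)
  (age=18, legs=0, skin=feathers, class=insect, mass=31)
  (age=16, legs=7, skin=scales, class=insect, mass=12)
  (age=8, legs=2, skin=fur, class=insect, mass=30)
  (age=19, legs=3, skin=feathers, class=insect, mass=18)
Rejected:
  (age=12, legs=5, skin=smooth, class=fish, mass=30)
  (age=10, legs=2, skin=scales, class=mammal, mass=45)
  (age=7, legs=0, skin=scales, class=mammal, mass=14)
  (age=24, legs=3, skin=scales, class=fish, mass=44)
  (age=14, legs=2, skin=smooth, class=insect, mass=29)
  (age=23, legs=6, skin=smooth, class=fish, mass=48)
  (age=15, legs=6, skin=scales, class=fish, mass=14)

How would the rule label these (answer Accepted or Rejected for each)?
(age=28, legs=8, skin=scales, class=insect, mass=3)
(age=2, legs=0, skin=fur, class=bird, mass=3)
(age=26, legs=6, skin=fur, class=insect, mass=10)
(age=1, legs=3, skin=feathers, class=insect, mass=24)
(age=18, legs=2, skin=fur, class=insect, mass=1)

Accepted, Rejected, Accepted, Accepted, Accepted

Rule: class is insect AND age ≠ 14. This holds for each 'Accepted' example and fails for each 'Rejected' one.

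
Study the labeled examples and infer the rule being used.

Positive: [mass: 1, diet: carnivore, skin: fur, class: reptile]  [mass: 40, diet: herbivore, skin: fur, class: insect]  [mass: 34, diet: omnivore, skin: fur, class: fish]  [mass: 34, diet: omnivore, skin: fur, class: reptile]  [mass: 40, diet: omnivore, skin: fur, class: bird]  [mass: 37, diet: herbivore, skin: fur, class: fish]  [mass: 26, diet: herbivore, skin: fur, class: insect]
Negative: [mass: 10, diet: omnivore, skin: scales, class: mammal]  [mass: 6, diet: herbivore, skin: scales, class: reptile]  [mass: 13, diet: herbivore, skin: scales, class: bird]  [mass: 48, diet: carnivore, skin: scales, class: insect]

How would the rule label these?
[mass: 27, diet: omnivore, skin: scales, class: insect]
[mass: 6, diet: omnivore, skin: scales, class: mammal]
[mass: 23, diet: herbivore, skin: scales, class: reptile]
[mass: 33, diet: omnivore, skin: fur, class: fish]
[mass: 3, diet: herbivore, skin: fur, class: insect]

Negative, Negative, Negative, Positive, Positive

The common property of the 'Positive' items is: skin is fur. No 'Negative' item has it.
[mass: 27, diet: omnivore, skin: scales, class: insect] → skin is scales → Negative. [mass: 6, diet: omnivore, skin: scales, class: mammal] → skin is scales → Negative. [mass: 23, diet: herbivore, skin: scales, class: reptile] → skin is scales → Negative. [mass: 33, diet: omnivore, skin: fur, class: fish] → skin is fur → Positive. [mass: 3, diet: herbivore, skin: fur, class: insect] → skin is fur → Positive.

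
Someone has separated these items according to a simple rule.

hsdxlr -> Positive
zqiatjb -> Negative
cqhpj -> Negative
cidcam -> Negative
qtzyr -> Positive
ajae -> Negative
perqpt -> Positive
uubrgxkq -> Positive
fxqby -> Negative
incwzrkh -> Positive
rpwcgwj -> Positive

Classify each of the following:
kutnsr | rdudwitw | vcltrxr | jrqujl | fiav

Positive, Positive, Positive, Positive, Negative

Rule: contains 'r'. This holds for each 'Positive' example and fails for each 'Negative' one.
kutnsr — has 'r', hence Positive. rdudwitw — has 'r', hence Positive. vcltrxr — has 'r', hence Positive. jrqujl — has 'r', hence Positive. fiav — no 'r', hence Negative.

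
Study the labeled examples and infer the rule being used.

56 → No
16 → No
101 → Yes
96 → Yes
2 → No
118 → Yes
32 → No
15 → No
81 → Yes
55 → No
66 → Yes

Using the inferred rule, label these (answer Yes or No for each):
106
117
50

Yes, Yes, No

One predicate separates the groups cleanly: at least 66.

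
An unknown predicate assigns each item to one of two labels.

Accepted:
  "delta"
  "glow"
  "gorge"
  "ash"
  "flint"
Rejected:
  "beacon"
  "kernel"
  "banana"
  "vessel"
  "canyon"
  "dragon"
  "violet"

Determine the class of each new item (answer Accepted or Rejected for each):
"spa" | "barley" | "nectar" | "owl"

Accepted, Rejected, Rejected, Accepted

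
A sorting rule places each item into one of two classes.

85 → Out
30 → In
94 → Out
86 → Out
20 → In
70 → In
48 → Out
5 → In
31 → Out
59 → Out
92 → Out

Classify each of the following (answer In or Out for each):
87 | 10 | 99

Out, In, Out

The simplest hypothesis consistent with all the labels is: multiple of 5 AND at most 70.
87 → 87 = 5·17 + 2, 87 > 70 → Out. 10 → 10 = 5·2, 10 ≤ 70 → In. 99 → 99 = 5·19 + 4, 99 > 70 → Out.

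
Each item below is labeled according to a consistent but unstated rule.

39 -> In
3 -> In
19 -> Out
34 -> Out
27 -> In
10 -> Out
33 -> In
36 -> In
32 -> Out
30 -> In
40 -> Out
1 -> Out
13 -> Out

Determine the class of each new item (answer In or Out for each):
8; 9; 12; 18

Out, In, In, In

Looking at the examples, the only property every 'In' case has and every 'Out' case lacks is: multiple of 3.
Out: 8, since 8 = 3·2 + 2.
In: 9, since 9 = 3·3.
In: 12, since 12 = 3·4.
In: 18, since 18 = 3·6.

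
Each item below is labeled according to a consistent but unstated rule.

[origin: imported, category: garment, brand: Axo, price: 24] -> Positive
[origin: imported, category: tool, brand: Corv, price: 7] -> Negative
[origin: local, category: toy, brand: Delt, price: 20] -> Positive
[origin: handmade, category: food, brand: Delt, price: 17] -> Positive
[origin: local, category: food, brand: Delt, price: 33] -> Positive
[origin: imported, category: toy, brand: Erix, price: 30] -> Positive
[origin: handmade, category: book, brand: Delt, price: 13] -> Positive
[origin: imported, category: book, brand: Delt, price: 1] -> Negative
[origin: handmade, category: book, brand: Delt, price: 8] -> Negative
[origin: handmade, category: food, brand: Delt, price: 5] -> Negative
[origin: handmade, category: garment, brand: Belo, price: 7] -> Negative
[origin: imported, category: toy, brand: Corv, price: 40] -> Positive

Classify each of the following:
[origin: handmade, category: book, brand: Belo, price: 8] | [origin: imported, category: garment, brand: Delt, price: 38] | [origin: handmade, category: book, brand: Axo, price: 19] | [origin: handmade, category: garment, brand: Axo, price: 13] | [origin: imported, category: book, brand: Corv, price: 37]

Negative, Positive, Positive, Positive, Positive

All 'Positive' examples share one property — price ≥ 13 — and every 'Negative' example lacks it.
[origin: handmade, category: book, brand: Belo, price: 8] → price = 8 → Negative.
[origin: imported, category: garment, brand: Delt, price: 38] → price = 38 → Positive.
[origin: handmade, category: book, brand: Axo, price: 19] → price = 19 → Positive.
[origin: handmade, category: garment, brand: Axo, price: 13] → price = 13 → Positive.
[origin: imported, category: book, brand: Corv, price: 37] → price = 37 → Positive.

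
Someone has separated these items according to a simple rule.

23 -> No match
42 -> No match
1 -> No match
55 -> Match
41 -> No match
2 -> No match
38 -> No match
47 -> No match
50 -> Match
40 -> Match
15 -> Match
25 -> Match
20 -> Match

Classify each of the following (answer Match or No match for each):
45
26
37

The pattern is that an item is 'Match' exactly when: multiple of 5.
45 → 45 = 5·9 → Match. 26 → 26 = 5·5 + 1 → No match. 37 → 37 = 5·7 + 2 → No match.

Match, No match, No match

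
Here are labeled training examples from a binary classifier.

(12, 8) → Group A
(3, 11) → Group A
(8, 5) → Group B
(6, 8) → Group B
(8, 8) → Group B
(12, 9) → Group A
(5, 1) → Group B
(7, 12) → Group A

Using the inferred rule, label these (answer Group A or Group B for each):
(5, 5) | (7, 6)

Group B, Group B

One predicate separates the groups cleanly: max ≥ 9.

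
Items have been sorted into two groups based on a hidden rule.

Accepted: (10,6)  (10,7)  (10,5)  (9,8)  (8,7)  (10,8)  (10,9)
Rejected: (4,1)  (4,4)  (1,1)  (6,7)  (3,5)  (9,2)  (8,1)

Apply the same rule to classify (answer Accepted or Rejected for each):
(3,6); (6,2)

Rejected, Rejected

The classifier is using: sum ≥ 15.
(3,6): Rejected (3+6 = 9).
(6,2): Rejected (6+2 = 8).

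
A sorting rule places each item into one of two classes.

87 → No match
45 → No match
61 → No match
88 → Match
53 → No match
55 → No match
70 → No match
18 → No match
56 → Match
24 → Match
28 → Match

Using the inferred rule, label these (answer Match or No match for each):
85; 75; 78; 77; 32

All 'Match' examples share one property — multiple of 4 — and every 'No match' example lacks it.
No match: 85, since 85 = 4·21 + 1. No match: 75, since 75 = 4·18 + 3. No match: 78, since 78 = 4·19 + 2. No match: 77, since 77 = 4·19 + 1. Match: 32, since 32 = 4·8.

No match, No match, No match, No match, Match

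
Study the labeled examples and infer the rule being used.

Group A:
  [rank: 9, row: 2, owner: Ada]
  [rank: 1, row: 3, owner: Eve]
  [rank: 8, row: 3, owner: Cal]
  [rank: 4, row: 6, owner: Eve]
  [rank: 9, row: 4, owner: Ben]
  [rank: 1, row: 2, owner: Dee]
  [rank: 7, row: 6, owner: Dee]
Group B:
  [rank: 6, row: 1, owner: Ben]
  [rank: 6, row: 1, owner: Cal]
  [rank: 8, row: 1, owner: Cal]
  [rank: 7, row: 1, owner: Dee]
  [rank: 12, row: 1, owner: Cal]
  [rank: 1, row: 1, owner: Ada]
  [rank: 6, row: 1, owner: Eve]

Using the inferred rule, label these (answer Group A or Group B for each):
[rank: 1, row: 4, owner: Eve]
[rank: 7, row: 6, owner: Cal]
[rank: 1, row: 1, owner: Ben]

All 'Group A' examples share one property — row ≥ 2 — and every 'Group B' example lacks it.
Group A: [rank: 1, row: 4, owner: Eve], since row = 4.
Group A: [rank: 7, row: 6, owner: Cal], since row = 6.
Group B: [rank: 1, row: 1, owner: Ben], since row = 1.

Group A, Group A, Group B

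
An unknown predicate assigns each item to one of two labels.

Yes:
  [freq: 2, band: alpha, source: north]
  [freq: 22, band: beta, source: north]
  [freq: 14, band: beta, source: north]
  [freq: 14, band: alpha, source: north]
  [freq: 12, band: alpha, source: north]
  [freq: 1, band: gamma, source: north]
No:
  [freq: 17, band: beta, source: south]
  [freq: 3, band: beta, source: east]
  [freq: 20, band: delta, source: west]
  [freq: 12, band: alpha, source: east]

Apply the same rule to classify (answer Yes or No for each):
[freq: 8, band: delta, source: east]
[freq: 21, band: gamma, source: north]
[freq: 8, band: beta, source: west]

No, Yes, No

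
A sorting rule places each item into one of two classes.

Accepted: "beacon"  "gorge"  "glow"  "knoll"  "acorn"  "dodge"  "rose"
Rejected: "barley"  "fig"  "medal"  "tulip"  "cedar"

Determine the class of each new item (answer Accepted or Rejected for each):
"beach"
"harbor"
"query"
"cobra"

The distinguishing property — contains 'o' — holds for all the 'Accepted' cases and none of the 'Rejected' cases.
"beach" → no 'o' → Rejected.
"harbor" → has 'o' → Accepted.
"query" → no 'o' → Rejected.
"cobra" → has 'o' → Accepted.

Rejected, Accepted, Rejected, Accepted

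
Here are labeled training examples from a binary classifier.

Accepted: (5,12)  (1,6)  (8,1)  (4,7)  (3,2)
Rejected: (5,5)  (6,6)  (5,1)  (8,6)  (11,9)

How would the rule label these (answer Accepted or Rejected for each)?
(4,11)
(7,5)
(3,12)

Accepted, Rejected, Accepted

The common property of the 'Accepted' items is: sum is odd. No 'Rejected' item has it.
Accepted: (4,11), since 4+11 = 15. Rejected: (7,5), since 7+5 = 12. Accepted: (3,12), since 3+12 = 15.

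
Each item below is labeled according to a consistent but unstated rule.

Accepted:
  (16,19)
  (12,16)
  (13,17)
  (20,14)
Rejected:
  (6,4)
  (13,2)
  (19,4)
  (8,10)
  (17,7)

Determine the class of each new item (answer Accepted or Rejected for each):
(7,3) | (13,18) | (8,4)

The distinguishing property — sum ≥ 28 — holds for all the 'Accepted' cases and none of the 'Rejected' cases.
(7,3) → 7+3 = 10 → Rejected.
(13,18) → 13+18 = 31 → Accepted.
(8,4) → 8+4 = 12 → Rejected.

Rejected, Accepted, Rejected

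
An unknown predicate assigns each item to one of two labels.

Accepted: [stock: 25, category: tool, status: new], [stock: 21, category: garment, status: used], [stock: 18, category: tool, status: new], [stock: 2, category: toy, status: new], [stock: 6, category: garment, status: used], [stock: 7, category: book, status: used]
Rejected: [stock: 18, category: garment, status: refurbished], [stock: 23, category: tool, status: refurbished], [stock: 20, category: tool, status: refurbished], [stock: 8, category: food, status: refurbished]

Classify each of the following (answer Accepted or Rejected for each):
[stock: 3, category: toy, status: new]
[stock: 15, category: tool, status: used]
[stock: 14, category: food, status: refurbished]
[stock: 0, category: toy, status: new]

Accepted, Accepted, Rejected, Accepted

A rule that fits every label: status is not refurbished — true of each 'Accepted' example, false of each 'Rejected' one.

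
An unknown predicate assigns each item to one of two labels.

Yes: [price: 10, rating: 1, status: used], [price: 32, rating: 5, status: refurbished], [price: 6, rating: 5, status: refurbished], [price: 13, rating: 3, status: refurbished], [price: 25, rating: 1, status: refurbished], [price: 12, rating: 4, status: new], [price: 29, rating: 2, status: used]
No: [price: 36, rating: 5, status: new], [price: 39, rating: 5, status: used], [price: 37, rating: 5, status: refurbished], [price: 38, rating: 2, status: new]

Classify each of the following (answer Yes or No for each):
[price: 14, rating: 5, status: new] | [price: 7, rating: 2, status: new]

Yes, Yes

All 'Yes' examples share one property — price ≤ 32 — and every 'No' example lacks it.
[price: 14, rating: 5, status: new]: price = 14 — fits, so Yes. [price: 7, rating: 2, status: new]: price = 7 — fits, so Yes.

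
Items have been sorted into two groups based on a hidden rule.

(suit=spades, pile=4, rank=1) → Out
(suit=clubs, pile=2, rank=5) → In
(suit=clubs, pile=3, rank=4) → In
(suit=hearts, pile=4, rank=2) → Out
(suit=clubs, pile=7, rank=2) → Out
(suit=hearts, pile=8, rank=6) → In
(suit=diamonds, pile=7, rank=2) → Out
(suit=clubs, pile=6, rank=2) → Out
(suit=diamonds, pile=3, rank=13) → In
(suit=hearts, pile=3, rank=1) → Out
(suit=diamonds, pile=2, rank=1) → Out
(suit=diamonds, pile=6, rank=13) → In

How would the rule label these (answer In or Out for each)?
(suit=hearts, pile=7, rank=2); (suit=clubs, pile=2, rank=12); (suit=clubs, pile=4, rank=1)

'In' ⟺ rank ≥ 4.
(suit=hearts, pile=7, rank=2): rank = 2, fails the rule → Out.
(suit=clubs, pile=2, rank=12): rank = 12, has this property → In.
(suit=clubs, pile=4, rank=1): rank = 1, fails the rule → Out.

Out, In, Out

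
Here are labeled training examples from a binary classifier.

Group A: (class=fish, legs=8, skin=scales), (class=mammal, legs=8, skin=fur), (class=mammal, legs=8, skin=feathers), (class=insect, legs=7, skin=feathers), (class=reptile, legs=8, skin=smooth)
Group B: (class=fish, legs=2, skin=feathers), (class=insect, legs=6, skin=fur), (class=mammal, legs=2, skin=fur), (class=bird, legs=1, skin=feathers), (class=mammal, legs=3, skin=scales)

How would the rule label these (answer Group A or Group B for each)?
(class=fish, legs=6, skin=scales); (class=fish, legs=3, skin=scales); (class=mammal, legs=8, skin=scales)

The distinguishing property — legs ≥ 7 — holds for all the 'Group A' cases and none of the 'Group B' cases.

Group B, Group B, Group A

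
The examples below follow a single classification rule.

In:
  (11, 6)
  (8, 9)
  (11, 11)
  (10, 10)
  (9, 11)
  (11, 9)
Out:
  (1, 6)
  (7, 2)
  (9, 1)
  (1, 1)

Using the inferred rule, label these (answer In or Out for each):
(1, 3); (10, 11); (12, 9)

Out, In, In

Every 'In' example satisfies: sum ≥ 17. None of the 'Out' examples do.
(1, 3): 1+3 = 4, doesn't qualify → Out. (10, 11): 10+11 = 21, qualifies → In. (12, 9): 12+9 = 21, qualifies → In.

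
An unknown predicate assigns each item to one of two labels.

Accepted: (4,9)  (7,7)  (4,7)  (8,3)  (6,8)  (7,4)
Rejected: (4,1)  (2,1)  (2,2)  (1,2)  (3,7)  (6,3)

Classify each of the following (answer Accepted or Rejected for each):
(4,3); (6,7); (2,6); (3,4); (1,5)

Every 'Accepted' example satisfies: sum ≥ 11. None of the 'Rejected' examples do.
(4,3): Rejected (4+3 = 7).
(6,7): Accepted (6+7 = 13).
(2,6): Rejected (2+6 = 8).
(3,4): Rejected (3+4 = 7).
(1,5): Rejected (1+5 = 6).

Rejected, Accepted, Rejected, Rejected, Rejected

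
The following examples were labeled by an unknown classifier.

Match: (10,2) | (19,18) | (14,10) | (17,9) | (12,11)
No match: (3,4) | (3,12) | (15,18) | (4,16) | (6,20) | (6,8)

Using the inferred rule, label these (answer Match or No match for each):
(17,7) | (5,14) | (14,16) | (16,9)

The common property of the 'Match' items is: first > second. No 'No match' item has it.
(17,7): Match (17 > 7). (5,14): No match (5 < 14). (14,16): No match (14 < 16). (16,9): Match (16 > 9).

Match, No match, No match, Match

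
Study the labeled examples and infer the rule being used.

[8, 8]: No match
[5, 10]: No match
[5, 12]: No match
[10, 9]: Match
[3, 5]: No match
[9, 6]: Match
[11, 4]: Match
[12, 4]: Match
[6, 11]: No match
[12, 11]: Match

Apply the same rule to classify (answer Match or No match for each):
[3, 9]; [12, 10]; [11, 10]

Rule: first > second. This holds for each 'Match' example and fails for each 'No match' one.
No match: [3, 9], since 3 < 9. Match: [12, 10], since 12 > 10. Match: [11, 10], since 11 > 10.

No match, Match, Match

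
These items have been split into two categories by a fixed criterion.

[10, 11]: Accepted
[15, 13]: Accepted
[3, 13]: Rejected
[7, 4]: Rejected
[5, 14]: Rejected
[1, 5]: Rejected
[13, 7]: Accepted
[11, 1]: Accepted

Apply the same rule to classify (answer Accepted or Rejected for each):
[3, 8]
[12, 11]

Rejected, Accepted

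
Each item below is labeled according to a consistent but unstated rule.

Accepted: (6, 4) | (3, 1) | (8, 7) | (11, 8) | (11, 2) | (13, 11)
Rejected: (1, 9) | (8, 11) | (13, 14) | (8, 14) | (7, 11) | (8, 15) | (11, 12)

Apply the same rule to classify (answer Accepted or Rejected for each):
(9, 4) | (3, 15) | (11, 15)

Accepted, Rejected, Rejected

The simplest hypothesis consistent with all the labels is: first > second.
(9, 4) — 9 > 4, hence Accepted. (3, 15) — 3 < 15, hence Rejected. (11, 15) — 11 < 15, hence Rejected.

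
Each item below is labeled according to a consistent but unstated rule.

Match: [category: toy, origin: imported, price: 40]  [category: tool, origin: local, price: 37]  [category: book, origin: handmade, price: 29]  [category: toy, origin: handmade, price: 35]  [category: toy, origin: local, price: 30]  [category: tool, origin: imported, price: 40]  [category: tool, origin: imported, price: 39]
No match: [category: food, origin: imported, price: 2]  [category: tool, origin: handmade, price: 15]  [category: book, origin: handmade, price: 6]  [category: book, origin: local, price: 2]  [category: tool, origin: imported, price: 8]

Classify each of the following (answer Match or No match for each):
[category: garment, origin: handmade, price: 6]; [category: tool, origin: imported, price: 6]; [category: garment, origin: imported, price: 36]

The classifier is using: price ≥ 29.

No match, No match, Match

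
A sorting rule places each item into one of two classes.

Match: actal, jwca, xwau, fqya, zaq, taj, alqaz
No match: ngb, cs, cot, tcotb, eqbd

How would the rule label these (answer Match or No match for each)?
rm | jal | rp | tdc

'Match' ⟺ contains 'a'.
rm — no 'a', hence No match. jal — has 'a', hence Match. rp — no 'a', hence No match. tdc — no 'a', hence No match.

No match, Match, No match, No match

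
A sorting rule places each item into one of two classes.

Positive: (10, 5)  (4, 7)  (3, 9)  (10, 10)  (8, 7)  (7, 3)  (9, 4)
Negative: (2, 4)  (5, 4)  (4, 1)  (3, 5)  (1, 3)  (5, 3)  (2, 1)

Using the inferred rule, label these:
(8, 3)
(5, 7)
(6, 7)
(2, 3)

Positive, Positive, Positive, Negative

The pattern is that an item is 'Positive' exactly when: sum ≥ 10.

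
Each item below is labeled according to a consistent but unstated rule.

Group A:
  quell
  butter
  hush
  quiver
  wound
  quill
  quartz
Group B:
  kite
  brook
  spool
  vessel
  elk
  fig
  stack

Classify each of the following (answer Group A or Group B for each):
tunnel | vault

Group A, Group A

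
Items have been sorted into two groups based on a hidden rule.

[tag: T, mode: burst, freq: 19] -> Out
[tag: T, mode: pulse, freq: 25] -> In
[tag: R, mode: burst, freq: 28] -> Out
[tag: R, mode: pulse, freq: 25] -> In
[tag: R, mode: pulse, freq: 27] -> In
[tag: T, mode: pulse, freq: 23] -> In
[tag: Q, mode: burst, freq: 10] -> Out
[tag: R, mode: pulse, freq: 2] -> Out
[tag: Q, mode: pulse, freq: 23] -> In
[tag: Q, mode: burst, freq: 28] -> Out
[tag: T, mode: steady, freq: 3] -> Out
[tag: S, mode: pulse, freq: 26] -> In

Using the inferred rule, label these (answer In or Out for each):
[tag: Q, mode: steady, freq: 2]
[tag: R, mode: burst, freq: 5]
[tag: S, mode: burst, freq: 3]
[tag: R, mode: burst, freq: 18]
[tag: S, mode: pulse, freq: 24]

The distinguishing property — mode is pulse AND freq ≥ 3 — holds for all the 'In' cases and none of the 'Out' cases.

Out, Out, Out, Out, In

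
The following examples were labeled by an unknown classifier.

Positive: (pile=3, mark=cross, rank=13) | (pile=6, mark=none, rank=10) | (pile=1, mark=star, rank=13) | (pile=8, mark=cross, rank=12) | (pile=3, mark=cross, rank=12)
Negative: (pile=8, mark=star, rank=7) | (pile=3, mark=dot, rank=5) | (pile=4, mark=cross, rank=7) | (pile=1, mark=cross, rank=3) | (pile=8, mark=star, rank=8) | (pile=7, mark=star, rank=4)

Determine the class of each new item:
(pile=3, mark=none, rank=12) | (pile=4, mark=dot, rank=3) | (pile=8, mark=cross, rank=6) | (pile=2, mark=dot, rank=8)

Positive, Negative, Negative, Negative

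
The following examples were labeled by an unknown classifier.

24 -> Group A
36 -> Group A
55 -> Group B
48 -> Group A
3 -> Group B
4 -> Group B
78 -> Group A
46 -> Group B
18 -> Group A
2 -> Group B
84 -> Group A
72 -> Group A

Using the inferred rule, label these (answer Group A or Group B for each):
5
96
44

Group B, Group A, Group B

The common property of the 'Group A' items is: multiple of 6. No 'Group B' item has it.
5 → 5 = 6·0 + 5 → Group B.
96 → 96 = 6·16 → Group A.
44 → 44 = 6·7 + 2 → Group B.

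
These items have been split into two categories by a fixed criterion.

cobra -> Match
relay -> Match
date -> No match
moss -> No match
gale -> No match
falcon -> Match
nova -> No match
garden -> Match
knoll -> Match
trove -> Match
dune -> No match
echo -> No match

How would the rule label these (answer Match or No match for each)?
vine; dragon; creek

No match, Match, Match

The rule appears to be: length ≥ 5.
vine → length 4 → No match. dragon → length 6 → Match. creek → length 5 → Match.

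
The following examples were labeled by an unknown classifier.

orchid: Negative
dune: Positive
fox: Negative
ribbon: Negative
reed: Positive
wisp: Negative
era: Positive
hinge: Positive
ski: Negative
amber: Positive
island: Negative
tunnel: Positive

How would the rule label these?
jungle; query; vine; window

Looking at the examples, the only property every 'Positive' case has and every 'Negative' case lacks is: contains 'e'.
Positive: jungle, since has 'e'. Positive: query, since has 'e'. Positive: vine, since has 'e'. Negative: window, since no 'e'.

Positive, Positive, Positive, Negative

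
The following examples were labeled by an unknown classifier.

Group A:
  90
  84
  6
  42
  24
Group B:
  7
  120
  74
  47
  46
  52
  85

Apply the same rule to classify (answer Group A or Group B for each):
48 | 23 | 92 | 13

Group A, Group B, Group B, Group B

Every 'Group A' example satisfies: multiple of 3 AND at most 90. None of the 'Group B' examples do.
48: 48 = 3·16, 48 ≤ 90, meets the rule → Group A.
23: 23 = 3·7 + 2, 23 ≤ 90, doesn't qualify → Group B.
92: 92 = 3·30 + 2, 92 > 90, doesn't qualify → Group B.
13: 13 = 3·4 + 1, 13 ≤ 90, doesn't qualify → Group B.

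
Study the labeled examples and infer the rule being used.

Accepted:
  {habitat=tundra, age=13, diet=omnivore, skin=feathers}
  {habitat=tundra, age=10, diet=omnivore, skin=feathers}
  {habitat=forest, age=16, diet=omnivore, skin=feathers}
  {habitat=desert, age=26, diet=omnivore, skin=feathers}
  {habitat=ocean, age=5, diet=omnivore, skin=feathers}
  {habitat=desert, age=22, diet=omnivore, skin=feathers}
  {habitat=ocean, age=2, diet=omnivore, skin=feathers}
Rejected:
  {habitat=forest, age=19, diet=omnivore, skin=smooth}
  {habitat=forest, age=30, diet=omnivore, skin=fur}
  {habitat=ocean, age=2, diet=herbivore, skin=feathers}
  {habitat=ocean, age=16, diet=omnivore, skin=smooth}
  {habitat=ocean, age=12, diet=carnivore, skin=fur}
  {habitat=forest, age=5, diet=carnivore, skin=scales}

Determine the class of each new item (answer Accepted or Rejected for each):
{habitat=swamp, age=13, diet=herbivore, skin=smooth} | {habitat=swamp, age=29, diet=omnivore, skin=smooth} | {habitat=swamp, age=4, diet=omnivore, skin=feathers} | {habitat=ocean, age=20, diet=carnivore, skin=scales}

The common property of the 'Accepted' items is: diet is omnivore AND skin is feathers. No 'Rejected' item has it.
{habitat=swamp, age=13, diet=herbivore, skin=smooth}: diet is herbivore, skin is smooth — does not pass, so Rejected.
{habitat=swamp, age=29, diet=omnivore, skin=smooth}: diet is omnivore, skin is smooth — does not pass, so Rejected.
{habitat=swamp, age=4, diet=omnivore, skin=feathers}: diet is omnivore, skin is feathers — matches, so Accepted.
{habitat=ocean, age=20, diet=carnivore, skin=scales}: diet is carnivore, skin is scales — does not pass, so Rejected.

Rejected, Rejected, Accepted, Rejected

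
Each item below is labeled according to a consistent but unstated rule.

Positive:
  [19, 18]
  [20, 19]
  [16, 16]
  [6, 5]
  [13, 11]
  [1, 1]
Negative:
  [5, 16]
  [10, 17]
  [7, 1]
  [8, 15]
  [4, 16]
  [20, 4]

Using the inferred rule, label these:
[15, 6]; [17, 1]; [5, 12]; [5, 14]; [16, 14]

Negative, Negative, Negative, Negative, Positive

Every 'Positive' example satisfies: |first − second| ≤ 2. None of the 'Negative' examples do.
[15, 6]: |15−6| = 9, fails this test → Negative.
[17, 1]: |17−1| = 16, fails this test → Negative.
[5, 12]: |5−12| = 7, fails this test → Negative.
[5, 14]: |5−14| = 9, fails this test → Negative.
[16, 14]: |16−14| = 2, fits → Positive.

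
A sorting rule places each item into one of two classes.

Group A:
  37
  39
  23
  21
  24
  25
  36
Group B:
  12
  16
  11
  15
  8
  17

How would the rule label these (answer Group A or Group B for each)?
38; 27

The common property of the 'Group A' items is: at least 21. No 'Group B' item has it.
38 — 38 ≥ 21, hence Group A. 27 — 27 ≥ 21, hence Group A.

Group A, Group A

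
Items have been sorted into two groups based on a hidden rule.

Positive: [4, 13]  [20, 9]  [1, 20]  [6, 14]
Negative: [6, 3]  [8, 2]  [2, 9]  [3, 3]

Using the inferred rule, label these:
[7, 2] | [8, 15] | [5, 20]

The simplest hypothesis consistent with all the labels is: sum ≥ 17.
[7, 2] — 7+2 = 9, hence Negative. [8, 15] — 8+15 = 23, hence Positive. [5, 20] — 5+20 = 25, hence Positive.

Negative, Positive, Positive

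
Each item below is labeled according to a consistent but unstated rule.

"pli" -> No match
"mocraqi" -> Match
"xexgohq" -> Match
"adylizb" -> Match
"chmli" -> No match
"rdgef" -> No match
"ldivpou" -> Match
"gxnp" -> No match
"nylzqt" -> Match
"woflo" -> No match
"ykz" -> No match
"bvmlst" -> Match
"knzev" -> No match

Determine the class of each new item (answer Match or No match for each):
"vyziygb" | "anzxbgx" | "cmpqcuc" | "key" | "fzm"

Match, Match, Match, No match, No match

One predicate separates the groups cleanly: length ≥ 6.
"vyziygb" — length 7, hence Match. "anzxbgx" — length 7, hence Match. "cmpqcuc" — length 7, hence Match. "key" — length 3, hence No match. "fzm" — length 3, hence No match.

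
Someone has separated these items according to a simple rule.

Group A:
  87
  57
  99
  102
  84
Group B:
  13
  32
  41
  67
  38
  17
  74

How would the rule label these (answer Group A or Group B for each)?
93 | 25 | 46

Group A, Group B, Group B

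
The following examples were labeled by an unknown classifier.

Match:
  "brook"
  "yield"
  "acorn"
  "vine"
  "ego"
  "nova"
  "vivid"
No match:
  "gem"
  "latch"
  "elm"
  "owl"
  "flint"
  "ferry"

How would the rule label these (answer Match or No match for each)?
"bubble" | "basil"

Match, Match

The simplest hypothesis consistent with all the labels is: has ≥ 2 vowels.
Match: "bubble", since 2 vowels. Match: "basil", since 2 vowels.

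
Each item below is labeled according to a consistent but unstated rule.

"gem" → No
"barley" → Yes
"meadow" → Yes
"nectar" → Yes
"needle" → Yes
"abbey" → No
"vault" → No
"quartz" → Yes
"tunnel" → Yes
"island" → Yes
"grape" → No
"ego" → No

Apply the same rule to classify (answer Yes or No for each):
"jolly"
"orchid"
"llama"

No, Yes, No

The rule appears to be: even length.
"jolly" → length 5 → No. "orchid" → length 6 → Yes. "llama" → length 5 → No.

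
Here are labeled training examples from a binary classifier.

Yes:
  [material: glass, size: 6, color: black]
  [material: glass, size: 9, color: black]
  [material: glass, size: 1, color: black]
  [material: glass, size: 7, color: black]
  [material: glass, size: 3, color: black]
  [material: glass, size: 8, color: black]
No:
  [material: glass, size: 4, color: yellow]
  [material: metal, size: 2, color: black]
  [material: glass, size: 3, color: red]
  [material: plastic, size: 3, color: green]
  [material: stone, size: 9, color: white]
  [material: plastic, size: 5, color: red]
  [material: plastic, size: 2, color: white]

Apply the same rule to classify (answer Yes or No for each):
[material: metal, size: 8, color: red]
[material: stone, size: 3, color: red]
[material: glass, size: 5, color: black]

'Yes' ⟺ material is glass AND color is black.

No, No, Yes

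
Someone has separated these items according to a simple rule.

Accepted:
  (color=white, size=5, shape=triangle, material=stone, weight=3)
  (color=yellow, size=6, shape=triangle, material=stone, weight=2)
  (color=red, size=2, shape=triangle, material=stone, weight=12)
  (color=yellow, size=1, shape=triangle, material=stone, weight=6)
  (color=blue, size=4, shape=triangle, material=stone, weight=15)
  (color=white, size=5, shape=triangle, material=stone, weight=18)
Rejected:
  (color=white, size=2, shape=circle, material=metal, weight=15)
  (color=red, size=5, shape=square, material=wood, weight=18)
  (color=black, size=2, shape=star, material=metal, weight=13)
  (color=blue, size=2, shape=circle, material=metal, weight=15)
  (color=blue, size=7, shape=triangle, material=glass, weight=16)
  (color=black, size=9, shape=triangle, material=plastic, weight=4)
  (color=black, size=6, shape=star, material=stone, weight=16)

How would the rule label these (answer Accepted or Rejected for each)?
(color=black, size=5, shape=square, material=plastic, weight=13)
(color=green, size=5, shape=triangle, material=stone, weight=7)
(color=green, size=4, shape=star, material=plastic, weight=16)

The classifier is using: shape is triangle AND material is stone.
(color=black, size=5, shape=square, material=plastic, weight=13): Rejected (shape is square, material is plastic).
(color=green, size=5, shape=triangle, material=stone, weight=7): Accepted (shape is triangle, material is stone).
(color=green, size=4, shape=star, material=plastic, weight=16): Rejected (shape is star, material is plastic).

Rejected, Accepted, Rejected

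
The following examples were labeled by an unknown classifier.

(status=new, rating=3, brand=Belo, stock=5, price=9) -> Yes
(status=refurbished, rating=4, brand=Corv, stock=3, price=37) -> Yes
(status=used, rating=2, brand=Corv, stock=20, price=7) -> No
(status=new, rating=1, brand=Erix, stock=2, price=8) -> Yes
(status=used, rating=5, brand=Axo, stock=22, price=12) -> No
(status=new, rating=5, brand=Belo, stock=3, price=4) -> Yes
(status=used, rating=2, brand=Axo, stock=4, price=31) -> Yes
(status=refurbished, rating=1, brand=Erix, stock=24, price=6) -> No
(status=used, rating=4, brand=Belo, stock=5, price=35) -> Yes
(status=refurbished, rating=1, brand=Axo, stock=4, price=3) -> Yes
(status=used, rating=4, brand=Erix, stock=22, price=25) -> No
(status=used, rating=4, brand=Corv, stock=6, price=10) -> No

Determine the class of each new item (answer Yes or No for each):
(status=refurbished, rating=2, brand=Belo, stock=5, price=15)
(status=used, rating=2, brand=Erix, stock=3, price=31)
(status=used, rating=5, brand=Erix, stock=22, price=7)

Yes, Yes, No

The pattern is that an item is 'Yes' exactly when: stock ≤ 5.
(status=refurbished, rating=2, brand=Belo, stock=5, price=15): stock = 5, satisfies this → Yes. (status=used, rating=2, brand=Erix, stock=3, price=31): stock = 3, satisfies this → Yes. (status=used, rating=5, brand=Erix, stock=22, price=7): stock = 22, fails this test → No.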